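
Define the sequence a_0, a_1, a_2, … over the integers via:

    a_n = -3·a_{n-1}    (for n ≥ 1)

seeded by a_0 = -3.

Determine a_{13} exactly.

a_1 = -3·-3 = 9
a_2 = -3·9 = -27
a_3 = -3·-27 = 81
a_4 = -3·81 = -243
a_5 = -3·-243 = 729
a_6 = -3·729 = -2187
a_7 = -3·-2187 = 6561
a_8 = -3·6561 = -19683
a_9 = -3·-19683 = 59049
a_10 = -3·59049 = -177147
a_11 = -3·-177147 = 531441
a_12 = -3·531441 = -1594323
a_13 = -3·-1594323 = 4782969

4782969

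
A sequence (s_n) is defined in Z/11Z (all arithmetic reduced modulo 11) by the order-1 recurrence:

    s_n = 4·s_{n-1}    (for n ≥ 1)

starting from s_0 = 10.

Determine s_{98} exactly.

2

s_1 = 4·10 = 7
s_2 = 4·7 = 6
s_3 = 4·6 = 2
s_4 = 4·2 = 8
s_5 = 4·8 = 10
(s_5) = (10) = (s_0), so the sequence has period 5.
98 ≡ 3 (mod 5), hence s_98 = s_3 = 2.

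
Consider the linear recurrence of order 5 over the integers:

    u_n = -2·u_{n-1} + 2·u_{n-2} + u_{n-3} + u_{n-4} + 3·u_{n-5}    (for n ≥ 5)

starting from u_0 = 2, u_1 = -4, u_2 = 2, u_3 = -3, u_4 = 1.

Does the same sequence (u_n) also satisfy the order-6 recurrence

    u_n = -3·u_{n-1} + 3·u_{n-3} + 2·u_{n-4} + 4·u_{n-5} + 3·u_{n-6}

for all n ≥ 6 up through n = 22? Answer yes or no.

Terms u_0..u_22: 2, -4, 2, -3, 1, -4, -3, 2, -22, 44, -145, 349, -960, 2451, -6486, 16828, -44090, 114921, -300327, 783776, -2046891, 5343658, -13952886
n=6: candidate gives -3, actual u_6 = -3 ✓
n=7: candidate gives 2, actual u_7 = 2 ✓
n=8: candidate gives -22, actual u_8 = -22 ✓
n=9: candidate gives 44, actual u_9 = 44 ✓
n=10: candidate gives -145, actual u_10 = -145 ✓
n=11: candidate gives 349, actual u_11 = 349 ✓
n=12: candidate gives -960, actual u_12 = -960 ✓
n=13: candidate gives 2451, actual u_13 = 2451 ✓
n=14: candidate gives -6486, actual u_14 = -6486 ✓
n=15: candidate gives 16828, actual u_15 = 16828 ✓
n=16: candidate gives -44090, actual u_16 = -44090 ✓
n=17: candidate gives 114921, actual u_17 = 114921 ✓
n=18: candidate gives -300327, actual u_18 = -300327 ✓
n=19: candidate gives 783776, actual u_19 = 783776 ✓
n=20: candidate gives -2046891, actual u_20 = -2046891 ✓
n=21: candidate gives 5343658, actual u_21 = 5343658 ✓
n=22: candidate gives -13952886, actual u_22 = -13952886 ✓

yes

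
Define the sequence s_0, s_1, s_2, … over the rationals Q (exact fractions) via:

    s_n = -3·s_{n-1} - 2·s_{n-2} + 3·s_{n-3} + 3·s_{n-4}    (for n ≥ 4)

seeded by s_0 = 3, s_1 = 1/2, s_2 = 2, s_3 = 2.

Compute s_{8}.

32

s_4 = -3·2 + -2·2 + 3·1/2 + 3·3 = 1/2
s_5 = -3·1/2 + -2·2 + 3·2 + 3·1/2 = 2
s_6 = -3·2 + -2·1/2 + 3·2 + 3·2 = 5
s_7 = -3·5 + -2·2 + 3·1/2 + 3·2 = -23/2
s_8 = -3·-23/2 + -2·5 + 3·2 + 3·1/2 = 32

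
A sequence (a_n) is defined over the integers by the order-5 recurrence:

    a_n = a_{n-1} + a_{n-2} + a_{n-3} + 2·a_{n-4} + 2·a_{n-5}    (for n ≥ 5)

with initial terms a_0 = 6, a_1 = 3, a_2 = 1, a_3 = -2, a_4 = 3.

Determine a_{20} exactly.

640551

a_5 = 1·3 + 1·-2 + 1·1 + 2·3 + 2·6 = 20
a_6 = 1·20 + 1·3 + 1·-2 + 2·1 + 2·3 = 29
a_7 = 1·29 + 1·20 + 1·3 + 2·-2 + 2·1 = 50
a_8 = 1·50 + 1·29 + 1·20 + 2·3 + 2·-2 = 101
a_9 = 1·101 + 1·50 + 1·29 + 2·20 + 2·3 = 226
a_10 = 1·226 + 1·101 + 1·50 + 2·29 + 2·20 = 475
a_11 = 1·475 + 1·226 + 1·101 + 2·50 + 2·29 = 960
a_12 = 1·960 + 1·475 + 1·226 + 2·101 + 2·50 = 1963
a_13 = 1·1963 + 1·960 + 1·475 + 2·226 + 2·101 = 4052
a_14 = 1·4052 + 1·1963 + 1·960 + 2·475 + 2·226 = 8377
a_15 = 1·8377 + 1·4052 + 1·1963 + 2·960 + 2·475 = 17262
a_16 = 1·17262 + 1·8377 + 1·4052 + 2·1963 + 2·960 = 35537
a_17 = 1·35537 + 1·17262 + 1·8377 + 2·4052 + 2·1963 = 73206
a_18 = 1·73206 + 1·35537 + 1·17262 + 2·8377 + 2·4052 = 150863
a_19 = 1·150863 + 1·73206 + 1·35537 + 2·17262 + 2·8377 = 310884
a_20 = 1·310884 + 1·150863 + 1·73206 + 2·35537 + 2·17262 = 640551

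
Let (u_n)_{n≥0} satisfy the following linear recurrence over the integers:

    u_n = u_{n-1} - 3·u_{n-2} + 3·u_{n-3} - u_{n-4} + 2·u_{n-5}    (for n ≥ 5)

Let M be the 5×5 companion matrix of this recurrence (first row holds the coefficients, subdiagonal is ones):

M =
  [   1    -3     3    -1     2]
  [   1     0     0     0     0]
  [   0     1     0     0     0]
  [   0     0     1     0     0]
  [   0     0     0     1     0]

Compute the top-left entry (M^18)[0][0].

-1484

(M^18)[0][0] is the top entry after applying M 18 times to the unit state (1, 0, 0, 0, 0). Equivalently it is h_{22} for the auxiliary sequence (h_n) obeying the same recurrence with h_4 = 1 and h_i = 0 for 0 ≤ i < 4:
h_5 = 1·1 + -3·0 + 3·0 + -1·0 + 2·0 = 1
h_6 = 1·1 + -3·1 + 3·0 + -1·0 + 2·0 = -2
h_7 = 1·-2 + -3·1 + 3·1 + -1·0 + 2·0 = -2
h_8 = 1·-2 + -3·-2 + 3·1 + -1·1 + 2·0 = 6
h_9 = 1·6 + -3·-2 + 3·-2 + -1·1 + 2·1 = 7
h_10 = 1·7 + -3·6 + 3·-2 + -1·-2 + 2·1 = -13
h_11 = 1·-13 + -3·7 + 3·6 + -1·-2 + 2·-2 = -18
h_12 = 1·-18 + -3·-13 + 3·7 + -1·6 + 2·-2 = 32
h_13 = 1·32 + -3·-18 + 3·-13 + -1·7 + 2·6 = 52
h_14 = 1·52 + -3·32 + 3·-18 + -1·-13 + 2·7 = -71
h_15 = 1·-71 + -3·52 + 3·32 + -1·-18 + 2·-13 = -139
h_16 = 1·-139 + -3·-71 + 3·52 + -1·32 + 2·-18 = 162
h_17 = 1·162 + -3·-139 + 3·-71 + -1·52 + 2·32 = 378
h_18 = 1·378 + -3·162 + 3·-139 + -1·-71 + 2·52 = -350
h_19 = 1·-350 + -3·378 + 3·162 + -1·-139 + 2·-71 = -1001
h_20 = 1·-1001 + -3·-350 + 3·378 + -1·162 + 2·-139 = 743
h_21 = 1·743 + -3·-1001 + 3·-350 + -1·378 + 2·162 = 2642
h_22 = 1·2642 + -3·743 + 3·-1001 + -1·-350 + 2·378 = -1484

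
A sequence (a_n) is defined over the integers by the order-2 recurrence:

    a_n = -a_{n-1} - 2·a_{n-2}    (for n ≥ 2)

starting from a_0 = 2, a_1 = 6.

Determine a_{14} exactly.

a_2 = -1·6 + -2·2 = -10
a_3 = -1·-10 + -2·6 = -2
a_4 = -1·-2 + -2·-10 = 22
a_5 = -1·22 + -2·-2 = -18
a_6 = -1·-18 + -2·22 = -26
a_7 = -1·-26 + -2·-18 = 62
a_8 = -1·62 + -2·-26 = -10
a_9 = -1·-10 + -2·62 = -114
a_10 = -1·-114 + -2·-10 = 134
a_11 = -1·134 + -2·-114 = 94
a_12 = -1·94 + -2·134 = -362
a_13 = -1·-362 + -2·94 = 174
a_14 = -1·174 + -2·-362 = 550

550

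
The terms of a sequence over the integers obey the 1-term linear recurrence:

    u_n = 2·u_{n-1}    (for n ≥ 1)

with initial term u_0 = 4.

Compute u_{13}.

u_1 = 2·4 = 8
u_2 = 2·8 = 16
u_3 = 2·16 = 32
u_4 = 2·32 = 64
u_5 = 2·64 = 128
u_6 = 2·128 = 256
u_7 = 2·256 = 512
u_8 = 2·512 = 1024
u_9 = 2·1024 = 2048
u_10 = 2·2048 = 4096
u_11 = 2·4096 = 8192
u_12 = 2·8192 = 16384
u_13 = 2·16384 = 32768

32768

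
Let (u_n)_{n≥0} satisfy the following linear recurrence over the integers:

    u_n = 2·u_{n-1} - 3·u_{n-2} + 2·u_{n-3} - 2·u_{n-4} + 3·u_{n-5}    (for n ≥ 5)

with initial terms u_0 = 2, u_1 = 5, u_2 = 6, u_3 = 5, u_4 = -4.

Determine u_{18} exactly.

-4713

u_5 = 2·-4 + -3·5 + 2·6 + -2·5 + 3·2 = -15
u_6 = 2·-15 + -3·-4 + 2·5 + -2·6 + 3·5 = -5
u_7 = 2·-5 + -3·-15 + 2·-4 + -2·5 + 3·6 = 35
u_8 = 2·35 + -3·-5 + 2·-15 + -2·-4 + 3·5 = 78
u_9 = 2·78 + -3·35 + 2·-5 + -2·-15 + 3·-4 = 59
u_10 = 2·59 + -3·78 + 2·35 + -2·-5 + 3·-15 = -81
u_11 = 2·-81 + -3·59 + 2·78 + -2·35 + 3·-5 = -268
u_12 = 2·-268 + -3·-81 + 2·59 + -2·78 + 3·35 = -226
u_13 = 2·-226 + -3·-268 + 2·-81 + -2·59 + 3·78 = 306
u_14 = 2·306 + -3·-226 + 2·-268 + -2·-81 + 3·59 = 1093
u_15 = 2·1093 + -3·306 + 2·-226 + -2·-268 + 3·-81 = 1109
u_16 = 2·1109 + -3·1093 + 2·306 + -2·-226 + 3·-268 = -801
u_17 = 2·-801 + -3·1109 + 2·1093 + -2·306 + 3·-226 = -4033
u_18 = 2·-4033 + -3·-801 + 2·1109 + -2·1093 + 3·306 = -4713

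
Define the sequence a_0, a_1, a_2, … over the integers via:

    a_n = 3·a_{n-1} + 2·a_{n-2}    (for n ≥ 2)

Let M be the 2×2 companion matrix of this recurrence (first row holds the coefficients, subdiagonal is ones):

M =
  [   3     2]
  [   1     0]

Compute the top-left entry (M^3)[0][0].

(M^3)[0][0] is the top entry after applying M 3 times to the unit state (1, 0). Equivalently it is h_{4} for the auxiliary sequence (h_n) obeying the same recurrence with h_1 = 1 and h_i = 0 for 0 ≤ i < 1:
h_2 = 3·1 + 2·0 = 3
h_3 = 3·3 + 2·1 = 11
h_4 = 3·11 + 2·3 = 39

39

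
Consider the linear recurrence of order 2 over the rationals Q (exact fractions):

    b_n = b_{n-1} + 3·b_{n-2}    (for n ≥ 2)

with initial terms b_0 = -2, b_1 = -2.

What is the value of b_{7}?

-434

b_2 = 1·-2 + 3·-2 = -8
b_3 = 1·-8 + 3·-2 = -14
b_4 = 1·-14 + 3·-8 = -38
b_5 = 1·-38 + 3·-14 = -80
b_6 = 1·-80 + 3·-38 = -194
b_7 = 1·-194 + 3·-80 = -434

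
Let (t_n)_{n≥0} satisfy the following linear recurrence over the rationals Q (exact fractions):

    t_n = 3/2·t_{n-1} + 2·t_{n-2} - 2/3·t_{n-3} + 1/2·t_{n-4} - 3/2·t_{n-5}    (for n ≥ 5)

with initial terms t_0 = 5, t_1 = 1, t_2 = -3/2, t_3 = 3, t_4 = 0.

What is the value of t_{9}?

t_5 = 3/2·0 + 2·3 + -2/3·-3/2 + 1/2·1 + -3/2·5 = 0
t_6 = 3/2·0 + 2·0 + -2/3·3 + 1/2·-3/2 + -3/2·1 = -17/4
t_7 = 3/2·-17/4 + 2·0 + -2/3·0 + 1/2·3 + -3/2·-3/2 = -21/8
t_8 = 3/2·-21/8 + 2·-17/4 + -2/3·0 + 1/2·0 + -3/2·3 = -271/16
t_9 = 3/2·-271/16 + 2·-21/8 + -2/3·-17/4 + 1/2·0 + -3/2·0 = -2671/96

-2671/96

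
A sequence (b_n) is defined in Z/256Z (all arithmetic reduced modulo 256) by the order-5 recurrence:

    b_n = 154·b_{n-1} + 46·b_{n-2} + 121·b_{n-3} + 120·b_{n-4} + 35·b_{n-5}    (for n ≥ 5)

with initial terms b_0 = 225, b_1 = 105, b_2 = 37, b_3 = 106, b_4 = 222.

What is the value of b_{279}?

b_5 = 154·222 + 46·106 + 121·37 + 120·105 + 35·225 = 16
b_6 = 154·16 + 46·222 + 121·106 + 120·37 + 35·105 = 81
b_7 = 154·81 + 46·16 + 121·222 + 120·106 + 35·37 = 71
b_8 = 154·71 + 46·81 + 121·16 + 120·222 + 35·106 = 98
b_9 = 154·98 + 46·71 + 121·81 + 120·16 + 35·222 = 217
b_10 = 154·217 + 46·98 + 121·71 + 120·81 + 35·16 = 221
Continuing the recurrence:
  b_11 = 157;  b_12 = 94;  b_13 = 85;  b_14 = 126;  b_15 = 79;  b_16 = 222
  b_17 = 254;  b_18 = 182;  b_19 = 80;  b_20 = 191;  b_21 = 182;  b_22 = 168
  b_23 = 109;  b_24 = 64;  b_25 = 235;  b_26 = 5;  b_27 = 140;  b_28 = 24
  b_29 = 221;  b_30 = 231;  b_31 = 83;  b_32 = 73;  b_33 = 227;  b_34 = 102
  b_35 = 36;  b_36 = 216;  b_37 = 1;  b_38 = 71;  b_39 = 206;  b_40 = 83
  b_41 = 129;  b_42 = 77;  b_43 = 0;  b_44 = 225;  b_45 = 144;  b_46 = 201
  b_47 = 170;  b_48 = 234;  b_49 = 148;  b_50 = 86;  b_51 = 25;  b_52 = 96
  b_53 = 66;  b_54 = 81;  b_55 = 112;  b_56 = 139;  b_57 = 23;  b_58 = 190
  b_59 = 180;  b_60 = 195;  b_61 = 61;  b_62 = 5;  b_63 = 125;  b_64 = 241
  b_65 = 14;  b_66 = 126;  b_67 = 128;  b_68 = 81;  b_69 = 203;  b_70 = 38
  b_71 = 217;  b_72 = 201;  b_73 = 25;  b_74 = 74;  b_75 = 237;  b_76 = 146
  b_77 = 151;  b_78 = 50;  b_79 = 110;  b_80 = 94;  b_81 = 176;  b_82 = 215
  b_83 = 202;  b_84 = 112;  b_85 = 165;  b_86 = 180;  b_87 = 243;  b_88 = 161
  b_89 = 64;  b_90 = 56;  b_91 = 205;  b_92 = 83;  b_93 = 63;  b_94 = 181
  b_95 = 47;  b_96 = 130;  b_97 = 20;  b_98 = 16;  b_99 = 113;  b_100 = 171
  b_101 = 226;  b_102 = 83;  b_103 = 133;  b_104 = 89;  b_105 = 252;  b_106 = 65
  b_107 = 36;  b_108 = 89;  b_109 = 6;  b_110 = 138;  b_111 = 236;  b_112 = 62
  b_113 = 233;  b_114 = 92;  b_115 = 2;  b_116 = 49;  b_117 = 4;  b_118 = 35
  b_119 = 115;  b_120 = 154;  b_121 = 108;  b_122 = 243;  b_123 = 17;  b_124 = 217
  b_125 = 33;  b_126 = 141;  b_127 = 130;  b_128 = 46;  b_129 = 208;  b_130 = 113
  b_131 = 79;  b_132 = 122;  b_133 = 201;  b_134 = 149;  b_135 = 229;  b_136 = 134
  b_137 = 21;  b_138 = 70;  b_139 = 239;  b_140 = 102;  b_141 = 142;  b_142 = 102
  b_143 = 176;  b_144 = 207;  b_145 = 222;  b_146 = 40;  b_147 = 61;  b_148 = 232
  b_149 = 203;  b_150 = 189;  b_151 = 228;  b_152 = 40;  b_153 = 61;  b_154 = 255
  b_155 = 251;  b_156 = 145;  b_157 = 235;  b_158 = 238;  b_159 = 116;  b_160 = 232
  b_161 = 225;  b_162 = 143;  b_163 = 6;  b_164 = 67;  b_165 = 41;  b_166 = 85
  b_167 = 136;  b_168 = 177;  b_169 = 120;  b_170 = 185;  b_171 = 226;  b_172 = 122
  b_173 = 228;  b_174 = 6;  b_175 = 121;  b_176 = 184;  b_177 = 210;  b_178 = 145
  b_179 = 120;  b_180 = 75;  b_181 = 207;  b_182 = 102;  b_183 = 20;  b_184 = 195
  b_185 = 101;  b_186 = 93;  b_187 = 149;  b_188 = 57;  b_189 = 6;  b_190 = 174
  b_191 = 64;  b_192 = 177;  b_193 = 211;  b_194 = 94;  b_195 = 233;  b_196 = 129
  b_197 = 1;  b_198 = 210;  b_199 = 141;  b_200 = 90;  b_201 = 215;  b_202 = 186
  b_203 = 222;  b_204 = 14;  b_205 = 80;  b_206 = 39;  b_207 = 242;  b_208 = 80
  b_209 = 117;  b_210 = 92;  b_211 = 243;  b_212 = 153;  b_213 = 248;  b_214 = 168
  b_215 = 109;  b_216 = 235;  b_217 = 135;  b_218 = 157;  b_219 = 215;  b_220 = 106
  b_221 = 4;  b_222 = 32;  b_223 = 81;  b_224 = 115;  b_225 = 58;  b_226 = 99
  b_227 = 173;  b_228 = 65;  b_229 = 228;  b_230 = 241;  b_231 = 76;  b_232 = 233
  b_233 = 126;  b_234 = 186;  b_235 = 60;  b_236 = 174;  b_237 = 73;  b_238 = 244
  b_239 = 178;  b_240 = 49;  b_241 = 204;  b_242 = 3;  b_243 = 107;  b_244 = 162
  b_245 = 108;  b_246 = 243;  b_247 = 185;  b_248 = 145;  b_249 = 25;  b_250 = 53
  b_251 = 218;  b_252 = 190;  b_253 = 16;  b_254 = 17;  b_255 = 87;  b_256 = 210
  b_257 = 121;  b_258 = 205;  b_259 = 109;  b_260 = 238;  b_261 = 21;  b_262 = 142
  b_263 = 207;  b_264 = 110;  b_265 = 222;  b_266 = 150;  b_267 = 144;  b_268 = 95
  b_269 = 6;  b_270 = 104;  b_271 = 141;  b_272 = 144;  b_273 = 235;  b_274 = 117
  b_275 = 252;  b_276 = 120;  b_277 = 157
b_278 = 154·157 + 46·120 + 121·252 + 120·117 + 35·235 = 23
b_279 = 154·23 + 46·157 + 121·120 + 120·252 + 35·117 = 227

227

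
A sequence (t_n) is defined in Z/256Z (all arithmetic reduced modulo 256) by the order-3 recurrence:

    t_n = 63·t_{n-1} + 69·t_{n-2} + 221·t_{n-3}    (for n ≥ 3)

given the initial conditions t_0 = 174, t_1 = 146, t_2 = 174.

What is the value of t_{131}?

98

t_3 = 63·174 + 69·146 + 221·174 = 98
t_4 = 63·98 + 69·174 + 221·146 = 14
t_5 = 63·14 + 69·98 + 221·174 = 18
t_6 = 63·18 + 69·14 + 221·98 = 206
t_7 = 63·206 + 69·18 + 221·14 = 162
t_8 = 63·162 + 69·206 + 221·18 = 238
t_9 = 63·238 + 69·162 + 221·206 = 18
t_10 = 63·18 + 69·238 + 221·162 = 110
t_11 = 63·110 + 69·18 + 221·238 = 98
t_12 = 63·98 + 69·110 + 221·18 = 78
t_13 = 63·78 + 69·98 + 221·110 = 146
t_14 = 63·146 + 69·78 + 221·98 = 142
t_15 = 63·142 + 69·146 + 221·78 = 162
t_16 = 63·162 + 69·142 + 221·146 = 46
t_17 = 63·46 + 69·162 + 221·142 = 146
t_18 = 63·146 + 69·46 + 221·162 = 46
t_19 = 63·46 + 69·146 + 221·46 = 98
t_20 = 63·98 + 69·46 + 221·146 = 142
t_21 = 63·142 + 69·98 + 221·46 = 18
t_22 = 63·18 + 69·142 + 221·98 = 78
t_23 = 63·78 + 69·18 + 221·142 = 162
t_24 = 63·162 + 69·78 + 221·18 = 110
t_25 = 63·110 + 69·162 + 221·78 = 18
t_26 = 63·18 + 69·110 + 221·162 = 238
t_27 = 63·238 + 69·18 + 221·110 = 98
t_28 = 63·98 + 69·238 + 221·18 = 206
t_29 = 63·206 + 69·98 + 221·238 = 146
t_30 = 63·146 + 69·206 + 221·98 = 14
t_31 = 63·14 + 69·146 + 221·206 = 162
t_32 = 63·162 + 69·14 + 221·146 = 174
t_33 = 63·174 + 69·162 + 221·14 = 146
t_34 = 63·146 + 69·174 + 221·162 = 174
(t_32, t_33, t_34) = (174, 146, 174) = (t_0, t_1, t_2), so the sequence has period 32.
131 ≡ 3 (mod 32), hence t_131 = t_3 = 98.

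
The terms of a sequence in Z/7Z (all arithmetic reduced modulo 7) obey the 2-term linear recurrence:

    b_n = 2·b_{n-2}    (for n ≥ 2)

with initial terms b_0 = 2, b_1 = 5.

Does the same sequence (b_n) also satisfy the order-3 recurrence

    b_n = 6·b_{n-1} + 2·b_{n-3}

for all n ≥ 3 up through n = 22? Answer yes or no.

Terms b_0..b_22: 2, 5, 4, 3, 1, 6, 2, 5, 4, 3, 1, 6, 2, 5, 4, 3, 1, 6, 2, 5, 4, 3, 1
n=3: candidate gives 0, actual b_3 = 3 ✗

no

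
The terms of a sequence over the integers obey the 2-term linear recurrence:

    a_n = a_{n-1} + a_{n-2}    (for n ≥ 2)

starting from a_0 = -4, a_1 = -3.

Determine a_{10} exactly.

a_2 = 1·-3 + 1·-4 = -7
a_3 = 1·-7 + 1·-3 = -10
a_4 = 1·-10 + 1·-7 = -17
a_5 = 1·-17 + 1·-10 = -27
a_6 = 1·-27 + 1·-17 = -44
a_7 = 1·-44 + 1·-27 = -71
a_8 = 1·-71 + 1·-44 = -115
a_9 = 1·-115 + 1·-71 = -186
a_10 = 1·-186 + 1·-115 = -301

-301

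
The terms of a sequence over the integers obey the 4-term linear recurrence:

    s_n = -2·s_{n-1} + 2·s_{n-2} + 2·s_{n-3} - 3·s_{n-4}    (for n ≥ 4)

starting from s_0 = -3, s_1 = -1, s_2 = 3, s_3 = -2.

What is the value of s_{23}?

s_4 = -2·-2 + 2·3 + 2·-1 + -3·-3 = 17
s_5 = -2·17 + 2·-2 + 2·3 + -3·-1 = -29
s_6 = -2·-29 + 2·17 + 2·-2 + -3·3 = 79
s_7 = -2·79 + 2·-29 + 2·17 + -3·-2 = -176
s_8 = -2·-176 + 2·79 + 2·-29 + -3·17 = 401
s_9 = -2·401 + 2·-176 + 2·79 + -3·-29 = -909
s_10 = -2·-909 + 2·401 + 2·-176 + -3·79 = 2031
s_11 = -2·2031 + 2·-909 + 2·401 + -3·-176 = -4550
s_12 = -2·-4550 + 2·2031 + 2·-909 + -3·401 = 10141
s_13 = -2·10141 + 2·-4550 + 2·2031 + -3·-909 = -22593
s_14 = -2·-22593 + 2·10141 + 2·-4550 + -3·2031 = 50275
s_15 = -2·50275 + 2·-22593 + 2·10141 + -3·-4550 = -111804
s_16 = -2·-111804 + 2·50275 + 2·-22593 + -3·10141 = 248549
s_17 = -2·248549 + 2·-111804 + 2·50275 + -3·-22593 = -552377
s_18 = -2·-552377 + 2·248549 + 2·-111804 + -3·50275 = 1227419
s_19 = -2·1227419 + 2·-552377 + 2·248549 + -3·-111804 = -2727082
s_20 = -2·-2727082 + 2·1227419 + 2·-552377 + -3·248549 = 6058601
s_21 = -2·6058601 + 2·-2727082 + 2·1227419 + -3·-552377 = -13459397
s_22 = -2·-13459397 + 2·6058601 + 2·-2727082 + -3·1227419 = 29899575
s_23 = -2·29899575 + 2·-13459397 + 2·6058601 + -3·-2727082 = -66419496

-66419496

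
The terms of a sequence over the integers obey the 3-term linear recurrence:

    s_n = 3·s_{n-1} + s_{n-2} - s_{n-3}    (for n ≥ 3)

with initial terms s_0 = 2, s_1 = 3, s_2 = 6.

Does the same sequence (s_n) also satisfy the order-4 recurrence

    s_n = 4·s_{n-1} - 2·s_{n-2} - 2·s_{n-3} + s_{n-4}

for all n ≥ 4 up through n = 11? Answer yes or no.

Terms s_0..s_11: 2, 3, 6, 19, 60, 193, 620, 1993, 6406, 20591, 66186, 212743
n=4: candidate gives 60, actual s_4 = 60 ✓
n=5: candidate gives 193, actual s_5 = 193 ✓
n=6: candidate gives 620, actual s_6 = 620 ✓
n=7: candidate gives 1993, actual s_7 = 1993 ✓
n=8: candidate gives 6406, actual s_8 = 6406 ✓
n=9: candidate gives 20591, actual s_9 = 20591 ✓
n=10: candidate gives 66186, actual s_10 = 66186 ✓
n=11: candidate gives 212743, actual s_11 = 212743 ✓

yes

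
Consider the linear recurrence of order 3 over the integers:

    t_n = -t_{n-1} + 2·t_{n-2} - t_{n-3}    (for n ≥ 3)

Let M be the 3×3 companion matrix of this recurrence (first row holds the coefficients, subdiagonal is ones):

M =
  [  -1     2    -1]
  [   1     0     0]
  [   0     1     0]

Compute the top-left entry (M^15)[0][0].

(M^15)[0][0] is the top entry after applying M 15 times to the unit state (1, 0, 0). Equivalently it is h_{17} for the auxiliary sequence (h_n) obeying the same recurrence with h_2 = 1 and h_i = 0 for 0 ≤ i < 2:
h_3 = -1·1 + 2·0 + -1·0 = -1
h_4 = -1·-1 + 2·1 + -1·0 = 3
h_5 = -1·3 + 2·-1 + -1·1 = -6
h_6 = -1·-6 + 2·3 + -1·-1 = 13
h_7 = -1·13 + 2·-6 + -1·3 = -28
h_8 = -1·-28 + 2·13 + -1·-6 = 60
h_9 = -1·60 + 2·-28 + -1·13 = -129
h_10 = -1·-129 + 2·60 + -1·-28 = 277
h_11 = -1·277 + 2·-129 + -1·60 = -595
h_12 = -1·-595 + 2·277 + -1·-129 = 1278
h_13 = -1·1278 + 2·-595 + -1·277 = -2745
h_14 = -1·-2745 + 2·1278 + -1·-595 = 5896
h_15 = -1·5896 + 2·-2745 + -1·1278 = -12664
h_16 = -1·-12664 + 2·5896 + -1·-2745 = 27201
h_17 = -1·27201 + 2·-12664 + -1·5896 = -58425

-58425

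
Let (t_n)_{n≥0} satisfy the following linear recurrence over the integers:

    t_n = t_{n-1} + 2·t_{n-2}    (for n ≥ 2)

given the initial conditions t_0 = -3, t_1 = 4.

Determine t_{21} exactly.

699054

t_2 = 1·4 + 2·-3 = -2
t_3 = 1·-2 + 2·4 = 6
t_4 = 1·6 + 2·-2 = 2
t_5 = 1·2 + 2·6 = 14
t_6 = 1·14 + 2·2 = 18
t_7 = 1·18 + 2·14 = 46
t_8 = 1·46 + 2·18 = 82
t_9 = 1·82 + 2·46 = 174
t_10 = 1·174 + 2·82 = 338
t_11 = 1·338 + 2·174 = 686
t_12 = 1·686 + 2·338 = 1362
t_13 = 1·1362 + 2·686 = 2734
t_14 = 1·2734 + 2·1362 = 5458
t_15 = 1·5458 + 2·2734 = 10926
t_16 = 1·10926 + 2·5458 = 21842
t_17 = 1·21842 + 2·10926 = 43694
t_18 = 1·43694 + 2·21842 = 87378
t_19 = 1·87378 + 2·43694 = 174766
t_20 = 1·174766 + 2·87378 = 349522
t_21 = 1·349522 + 2·174766 = 699054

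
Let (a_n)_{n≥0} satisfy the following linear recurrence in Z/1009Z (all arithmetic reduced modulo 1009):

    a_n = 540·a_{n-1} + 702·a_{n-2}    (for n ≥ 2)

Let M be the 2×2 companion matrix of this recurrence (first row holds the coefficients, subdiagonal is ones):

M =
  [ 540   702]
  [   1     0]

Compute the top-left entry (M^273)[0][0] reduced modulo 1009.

(M^273)[0][0] is the top entry after applying M 273 times to the unit state (1, 0). Equivalently it is h_{274} for the auxiliary sequence (h_n) obeying the same recurrence with h_1 = 1 and h_i = 0 for 0 ≤ i < 1:
h_2 = 540·1 + 702·0 = 540
h_3 = 540·540 + 702·1 = 701
h_4 = 540·701 + 702·540 = 870
h_5 = 540·870 + 702·701 = 325
h_6 = 540·325 + 702·870 = 229
h_7 = 540·229 + 702·325 = 678
Continuing the recurrence:
  h_8 = 180;  h_9 = 44;  h_10 = 788;  h_11 = 340;  h_12 = 206;  h_13 = 806
  h_14 = 686;  h_15 = 909;  h_16 = 765;  h_17 = 849;  h_18 = 616;  h_19 = 358
  h_20 = 172;  h_21 = 127;  h_22 = 641;  h_23 = 415;  h_24 = 70;  h_25 = 196
  h_26 = 603;  h_27 = 81;  h_28 = 888;  h_29 = 603;  h_30 = 536;  h_31 = 392
  h_32 = 714;  h_33 = 858;  h_34 = 953;  h_35 = 982;  h_36 = 594;  h_37 = 115
  h_38 = 822;  h_39 = 939;  h_40 = 438;  h_41 = 715;  h_42 = 393;  h_43 = 787
  h_44 = 620;  h_45 = 363;  h_46 = 635;  h_47 = 398;  h_48 = 804;  h_49 = 193
  h_50 = 670;  h_51 = 858;  h_52 = 335;  h_53 = 232;  h_54 = 237;  h_55 = 252
  h_56 = 763;  h_57 = 677;  h_58 = 169;  h_59 = 465;  h_60 = 444;  h_61 = 141
  h_62 = 372;  h_63 = 189;  h_64 = 973;  h_65 = 230;  h_66 = 46;  h_67 = 644
  h_68 = 668;  h_69 = 563;  h_70 = 62;  h_71 = 890;  h_72 = 453;  h_73 = 651
  h_74 = 579;  h_75 = 804;  h_76 = 121;  h_77 = 132;  h_78 = 836;  h_79 = 253
  h_80 = 39;  h_81 = 902;  h_82 = 877;  h_83 = 920;  h_84 = 536;  h_85 = 946
  h_86 = 201;  h_87 = 747;  h_88 = 631;  h_89 = 421;  h_90 = 326;  h_91 = 379
  h_92 = 651;  h_93 = 90;  h_94 = 93;  h_95 = 392;  h_96 = 500;  h_97 = 324
  h_98 = 271;  h_99 = 458;  h_100 = 665;  h_101 = 550;  h_102 = 17;  h_103 = 761
  h_104 = 103;  h_105 = 586;  h_106 = 281;  h_107 = 90;  h_108 = 675;  h_109 = 873
  h_110 = 846;  h_111 = 146;  h_112 = 738;  h_113 = 548;  h_114 = 742;  h_115 = 374
  h_116 = 400;  h_117 = 282;  h_118 = 219;  h_119 = 407;  h_120 = 188;  h_121 = 787
  h_122 = 997;  h_123 = 125;  h_124 = 554;  h_125 = 463;  h_126 = 231;  h_127 = 761
  h_128 = 999;  h_129 = 106;  h_130 = 779;  h_131 = 662;  h_132 = 274;  h_133 = 221
  h_134 = 916;  h_135 = 995;  h_136 = 811;  h_137 = 296;  h_138 = 664;  h_139 = 303
  h_140 = 132;  h_141 = 457;  h_142 = 420;  h_143 = 736;  h_144 = 106;  h_145 = 800
  h_146 = 903;  h_147 = 869;  h_148 = 329;  h_149 = 678;  h_150 = 759;  h_151 = 923
  h_152 = 40;  h_153 = 579;  h_154 = 707;  h_155 = 209;  h_156 = 747;  h_157 = 193
  h_158 = 7;  h_159 = 24;  h_160 = 721;  h_161 = 570;  h_162 = 688;  h_163 = 784
  h_164 = 254;  h_165 = 399;  h_166 = 258;  h_167 = 683;  h_168 = 31;  h_169 = 787
  h_170 = 764;  h_171 = 430;  h_172 = 679;  h_173 = 562;  h_174 = 181;  h_175 = 881
  h_176 = 429;  h_177 = 544;  h_178 = 617;  h_179 = 696;  h_180 = 765;  h_181 = 655
  h_182 = 792;  h_183 = 579;  h_184 = 904;  h_185 = 644;  h_186 = 611;  h_187 = 53
  h_188 = 465;  h_189 = 741;  h_190 = 90;  h_191 = 715;  h_192 = 275;  h_193 = 634
  h_194 = 640;  h_195 = 621;  h_196 = 627;  h_197 = 619;  h_198 = 511;  h_199 = 142
  h_200 = 523;  h_201 = 702;  h_202 = 575;  h_203 = 140;  h_204 = 984;  h_205 = 24
  h_206 = 455;  h_207 = 208;  h_208 = 887;  h_209 = 425;  h_210 = 578;  h_211 = 25
  h_212 = 521;  h_213 = 226;  h_214 = 435;  h_215 = 42;  h_216 = 125;  h_217 = 120
  h_218 = 191;  h_219 = 715;  h_220 = 547;  h_221 = 200;  h_222 = 611;  h_223 = 146
  h_224 = 235;  h_225 = 349;  h_226 = 280;  h_227 = 670;  h_228 = 383;  h_229 = 121
  h_230 = 227;  h_231 = 677;  h_232 = 254;  h_233 = 960;  h_234 = 498;  h_235 = 434
  h_236 = 754;  h_237 = 483;  h_238 = 81;  h_239 = 395;  h_240 = 759;  h_241 = 21
  h_242 = 307;  h_243 = 920;  h_244 = 969;  h_245 = 678;  h_246 = 25;  h_247 = 91
  h_248 = 96;  h_249 = 696;  h_250 = 281;  h_251 = 626;  h_252 = 532;  h_253 = 252
  h_254 = 1008;  h_255 = 798;  h_256 = 384;  h_257 = 716;  h_258 = 358;  h_259 = 751
  h_260 = 1006;  h_261 = 902;  h_262 = 654;  h_263 = 571;  h_264 = 608;  h_265 = 664
  h_266 = 374;  h_267 = 130;  h_268 = 787;  h_269 = 641;  h_270 = 604;  h_271 = 221
  h_272 = 506
h_273 = 540·506 + 702·221 = 566
h_274 = 540·566 + 702·506 = 966

966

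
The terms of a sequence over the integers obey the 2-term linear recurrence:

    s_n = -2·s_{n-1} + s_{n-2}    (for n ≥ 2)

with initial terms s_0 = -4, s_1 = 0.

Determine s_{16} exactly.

-780100

s_2 = -2·0 + 1·-4 = -4
s_3 = -2·-4 + 1·0 = 8
s_4 = -2·8 + 1·-4 = -20
s_5 = -2·-20 + 1·8 = 48
s_6 = -2·48 + 1·-20 = -116
s_7 = -2·-116 + 1·48 = 280
s_8 = -2·280 + 1·-116 = -676
s_9 = -2·-676 + 1·280 = 1632
s_10 = -2·1632 + 1·-676 = -3940
s_11 = -2·-3940 + 1·1632 = 9512
s_12 = -2·9512 + 1·-3940 = -22964
s_13 = -2·-22964 + 1·9512 = 55440
s_14 = -2·55440 + 1·-22964 = -133844
s_15 = -2·-133844 + 1·55440 = 323128
s_16 = -2·323128 + 1·-133844 = -780100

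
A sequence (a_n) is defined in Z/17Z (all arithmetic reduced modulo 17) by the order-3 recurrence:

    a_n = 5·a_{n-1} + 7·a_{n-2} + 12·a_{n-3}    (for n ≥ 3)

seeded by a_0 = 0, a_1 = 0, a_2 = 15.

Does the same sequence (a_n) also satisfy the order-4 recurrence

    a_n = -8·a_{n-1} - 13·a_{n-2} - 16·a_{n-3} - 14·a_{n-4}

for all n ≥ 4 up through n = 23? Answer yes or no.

yes

Terms a_0..a_23: 0, 0, 15, 7, 4, 11, 14, 8, 15, 10, 13, 9, 1, 3, 11, 3, 9, 11, 1, 3, 1, 4, 12, 15
n=4: candidate gives 4, actual a_4 = 4 ✓
n=5: candidate gives 11, actual a_5 = 11 ✓
n=6: candidate gives 14, actual a_6 = 14 ✓
n=7: candidate gives 8, actual a_7 = 8 ✓
n=8: candidate gives 15, actual a_8 = 15 ✓
n=9: candidate gives 10, actual a_9 = 10 ✓
n=10: candidate gives 13, actual a_10 = 13 ✓
n=11: candidate gives 9, actual a_11 = 9 ✓
n=12: candidate gives 1, actual a_12 = 1 ✓
n=13: candidate gives 3, actual a_13 = 3 ✓
n=14: candidate gives 11, actual a_14 = 11 ✓
n=15: candidate gives 3, actual a_15 = 3 ✓
n=16: candidate gives 9, actual a_16 = 9 ✓
n=17: candidate gives 11, actual a_17 = 11 ✓
n=18: candidate gives 1, actual a_18 = 1 ✓
n=19: candidate gives 3, actual a_19 = 3 ✓
n=20: candidate gives 1, actual a_20 = 1 ✓
n=21: candidate gives 4, actual a_21 = 4 ✓
n=22: candidate gives 12, actual a_22 = 12 ✓
n=23: candidate gives 15, actual a_23 = 15 ✓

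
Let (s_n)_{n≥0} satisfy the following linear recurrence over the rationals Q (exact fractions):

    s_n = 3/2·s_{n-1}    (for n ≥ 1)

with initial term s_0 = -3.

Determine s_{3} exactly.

-81/8

s_1 = 3/2·-3 = -9/2
s_2 = 3/2·-9/2 = -27/4
s_3 = 3/2·-27/4 = -81/8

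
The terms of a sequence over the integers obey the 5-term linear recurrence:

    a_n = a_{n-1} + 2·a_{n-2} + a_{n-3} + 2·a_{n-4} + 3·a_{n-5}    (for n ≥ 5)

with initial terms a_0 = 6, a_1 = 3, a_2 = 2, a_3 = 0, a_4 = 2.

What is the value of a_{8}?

231

a_5 = 1·2 + 2·0 + 1·2 + 2·3 + 3·6 = 28
a_6 = 1·28 + 2·2 + 1·0 + 2·2 + 3·3 = 45
a_7 = 1·45 + 2·28 + 1·2 + 2·0 + 3·2 = 109
a_8 = 1·109 + 2·45 + 1·28 + 2·2 + 3·0 = 231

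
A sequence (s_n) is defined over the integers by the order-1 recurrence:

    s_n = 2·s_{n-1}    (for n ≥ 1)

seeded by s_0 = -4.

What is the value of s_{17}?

s_1 = 2·-4 = -8
s_2 = 2·-8 = -16
s_3 = 2·-16 = -32
s_4 = 2·-32 = -64
s_5 = 2·-64 = -128
s_6 = 2·-128 = -256
s_7 = 2·-256 = -512
s_8 = 2·-512 = -1024
s_9 = 2·-1024 = -2048
s_10 = 2·-2048 = -4096
s_11 = 2·-4096 = -8192
s_12 = 2·-8192 = -16384
s_13 = 2·-16384 = -32768
s_14 = 2·-32768 = -65536
s_15 = 2·-65536 = -131072
s_16 = 2·-131072 = -262144
s_17 = 2·-262144 = -524288

-524288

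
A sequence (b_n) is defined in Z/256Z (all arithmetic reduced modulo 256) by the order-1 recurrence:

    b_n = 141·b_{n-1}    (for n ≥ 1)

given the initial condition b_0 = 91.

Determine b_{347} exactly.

b_1 = 141·91 = 31
b_2 = 141·31 = 19
b_3 = 141·19 = 119
b_4 = 141·119 = 139
b_5 = 141·139 = 143
b_6 = 141·143 = 195
b_7 = 141·195 = 103
b_8 = 141·103 = 187
b_9 = 141·187 = 255
b_10 = 141·255 = 115
b_11 = 141·115 = 87
b_12 = 141·87 = 235
b_13 = 141·235 = 111
b_14 = 141·111 = 35
b_15 = 141·35 = 71
b_16 = 141·71 = 27
b_17 = 141·27 = 223
b_18 = 141·223 = 211
b_19 = 141·211 = 55
b_20 = 141·55 = 75
b_21 = 141·75 = 79
b_22 = 141·79 = 131
b_23 = 141·131 = 39
b_24 = 141·39 = 123
b_25 = 141·123 = 191
b_26 = 141·191 = 51
b_27 = 141·51 = 23
b_28 = 141·23 = 171
b_29 = 141·171 = 47
b_30 = 141·47 = 227
b_31 = 141·227 = 7
b_32 = 141·7 = 219
b_33 = 141·219 = 159
b_34 = 141·159 = 147
b_35 = 141·147 = 247
b_36 = 141·247 = 11
b_37 = 141·11 = 15
b_38 = 141·15 = 67
b_39 = 141·67 = 231
b_40 = 141·231 = 59
b_41 = 141·59 = 127
b_42 = 141·127 = 243
b_43 = 141·243 = 215
b_44 = 141·215 = 107
b_45 = 141·107 = 239
b_46 = 141·239 = 163
b_47 = 141·163 = 199
b_48 = 141·199 = 155
b_49 = 141·155 = 95
b_50 = 141·95 = 83
b_51 = 141·83 = 183
b_52 = 141·183 = 203
b_53 = 141·203 = 207
b_54 = 141·207 = 3
b_55 = 141·3 = 167
b_56 = 141·167 = 251
b_57 = 141·251 = 63
b_58 = 141·63 = 179
b_59 = 141·179 = 151
b_60 = 141·151 = 43
b_61 = 141·43 = 175
b_62 = 141·175 = 99
b_63 = 141·99 = 135
b_64 = 141·135 = 91
(b_64) = (91) = (b_0), so the sequence has period 64.
347 ≡ 27 (mod 64), hence b_347 = b_27 = 23.

23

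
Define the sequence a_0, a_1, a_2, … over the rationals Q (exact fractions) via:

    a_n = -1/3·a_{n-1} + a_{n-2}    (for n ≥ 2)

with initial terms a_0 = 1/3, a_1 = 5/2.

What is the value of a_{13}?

a_2 = -1/3·5/2 + 1·1/3 = -1/2
a_3 = -1/3·-1/2 + 1·5/2 = 8/3
a_4 = -1/3·8/3 + 1·-1/2 = -25/18
a_5 = -1/3·-25/18 + 1·8/3 = 169/54
a_6 = -1/3·169/54 + 1·-25/18 = -197/81
a_7 = -1/3·-197/81 + 1·169/54 = 1915/486
a_8 = -1/3·1915/486 + 1·-197/81 = -5461/1458
a_9 = -1/3·-5461/1458 + 1·1915/486 = 11348/2187
a_10 = -1/3·11348/2187 + 1·-5461/1458 = -71845/13122
a_11 = -1/3·-71845/13122 + 1·11348/2187 = 276109/39366
a_12 = -1/3·276109/39366 + 1·-71845/13122 = -461357/59049
a_13 = -1/3·-461357/59049 + 1·276109/39366 = 3407695/354294

3407695/354294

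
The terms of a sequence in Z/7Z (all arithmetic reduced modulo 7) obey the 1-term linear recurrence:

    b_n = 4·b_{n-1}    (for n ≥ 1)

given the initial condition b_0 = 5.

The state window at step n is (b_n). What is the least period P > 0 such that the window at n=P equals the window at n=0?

3

n=0: window = (5)
n=1: window = (6)
n=2: window = (3)
n=3: window = (5)
window at n=3 equals window at n=0 → period = 3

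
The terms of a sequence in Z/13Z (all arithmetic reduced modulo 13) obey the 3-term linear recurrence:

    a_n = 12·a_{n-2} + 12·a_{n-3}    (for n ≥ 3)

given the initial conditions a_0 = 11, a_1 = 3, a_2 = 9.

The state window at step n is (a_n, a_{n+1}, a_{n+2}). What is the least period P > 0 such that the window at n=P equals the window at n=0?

n=0: window = (11, 3, 9)
n=1: window = (3, 9, 12)
n=2: window = (9, 12, 1)
n=3: window = (12, 1, 5)
n=4: window = (1, 5, 0)
n=5: window = (5, 0, 7)
n=6: window = (0, 7, 8)
n=7: window = (7, 8, 6)
n=8: window = (8, 6, 11)
n=9: window = (6, 11, 12)
n=10: window = (11, 12, 9)
n=11: window = (12, 9, 3)
n=12: window = (9, 3, 5)
n=13: window = (3, 5, 1)
n=14: window = (5, 1, 5)
n=15: window = (1, 5, 7)
n=16: window = (5, 7, 7)
n=17: window = (7, 7, 1)
n=18: window = (7, 1, 12)
n=19: window = (1, 12, 5)
n=20: window = (12, 5, 0)
n=21: window = (5, 0, 9)
n=22: window = (0, 9, 8)
n=23: window = (9, 8, 4)
n=24: window = (8, 4, 9)
n=25: window = (4, 9, 1)
n=26: window = (9, 1, 0)
n=27: window = (1, 0, 3)
n=28: window = (0, 3, 12)
n=29: window = (3, 12, 10)
n=30: window = (12, 10, 11)
n=31: window = (10, 11, 4)
n=32: window = (11, 4, 5)
n=33: window = (4, 5, 11)
n=34: window = (5, 11, 4)
n=35: window = (11, 4, 10)
n=36: window = (4, 10, 11)
n=37: window = (10, 11, 12)
n=38: window = (11, 12, 5)
n=39: window = (12, 5, 3)
n=40: window = (5, 3, 9)
…
n=166: window = (4, 6, 11)
n=167: window = (6, 11, 3)
n=168: window = (11, 3, 9)
window at n=168 equals window at n=0 → period = 168

168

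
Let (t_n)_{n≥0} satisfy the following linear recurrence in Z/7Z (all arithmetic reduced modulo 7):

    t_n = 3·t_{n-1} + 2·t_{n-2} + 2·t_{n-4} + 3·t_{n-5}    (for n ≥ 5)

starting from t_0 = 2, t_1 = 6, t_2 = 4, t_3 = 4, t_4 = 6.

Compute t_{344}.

t_5 = 3·6 + 2·4 + 0·4 + 2·6 + 3·2 = 2
t_6 = 3·2 + 2·6 + 0·4 + 2·4 + 3·6 = 2
t_7 = 3·2 + 2·2 + 0·6 + 2·4 + 3·4 = 2
t_8 = 3·2 + 2·2 + 0·2 + 2·6 + 3·4 = 6
t_9 = 3·6 + 2·2 + 0·2 + 2·2 + 3·6 = 2
t_10 = 3·2 + 2·6 + 0·2 + 2·2 + 3·2 = 0
Continuing the recurrence:
  t_11 = 0;  t_12 = 4;  t_13 = 6;  t_14 = 4;  t_15 = 3;  t_16 = 4
  t_17 = 0;  t_18 = 6;  t_19 = 1;  t_20 = 4;  t_21 = 5;  t_22 = 0
  t_23 = 2;  t_24 = 3;  t_25 = 0;  t_26 = 0;  t_27 = 4;  t_28 = 3
  t_29 = 5;  t_30 = 0;  t_31 = 4;  t_32 = 2;  t_33 = 5;  t_34 = 6
  t_35 = 1;  t_36 = 3;  t_37 = 6;  t_38 = 2;  t_39 = 3;  t_40 = 1
  t_41 = 2;  t_42 = 2;  t_43 = 1;  t_44 = 4;  t_45 = 0;  t_46 = 4
  t_47 = 6;  t_48 = 2;  t_49 = 2;  t_50 = 4;  t_51 = 5;  t_52 = 3
  t_53 = 1;  t_54 = 2;  t_55 = 2;  t_56 = 3;  t_57 = 3;  t_58 = 1
  t_59 = 5;  t_60 = 1;  t_61 = 0;  t_62 = 6;  t_63 = 3;  t_64 = 3
  t_65 = 4;  t_66 = 2;  t_67 = 3;  t_68 = 0;  t_69 = 2;  t_70 = 1
  t_71 = 5;  t_72 = 5;  t_73 = 1;  t_74 = 0;  t_75 = 1;  t_76 = 0
  t_77 = 5;  t_78 = 4;  t_79 = 3;  t_80 = 6;  t_81 = 6;  t_82 = 4
  t_83 = 0;  t_84 = 1;  t_85 = 5;  t_86 = 1;  t_87 = 4;  t_88 = 2
  t_89 = 6;  t_90 = 4;  t_91 = 0;  t_92 = 3;  t_93 = 6;  t_94 = 1
  t_95 = 6;  t_96 = 5;  t_97 = 6;  t_98 = 6;  t_99 = 3;  t_100 = 0
  t_101 = 5;  t_102 = 3;  t_103 = 1;  t_104 = 4;  t_105 = 3;  t_106 = 3
  t_107 = 5;  t_108 = 4;  t_109 = 5;  t_110 = 3;  t_111 = 3;  t_112 = 3
  t_113 = 2;  t_114 = 5;  t_115 = 6;  t_116 = 1;  t_117 = 0;  t_118 = 4
  t_119 = 4;  t_120 = 5;  t_121 = 5;  t_122 = 5;  t_123 = 3;  t_124 = 6
  t_125 = 0;  t_126 = 2;  t_127 = 6;  t_128 = 1;  t_129 = 5;  t_130 = 0
  t_131 = 0;  t_132 = 6;  t_133 = 3;  t_134 = 1;  t_135 = 2;  t_136 = 6
  t_137 = 4;  t_138 = 0;  t_139 = 1;  t_140 = 0;  t_141 = 0;  t_142 = 5
  t_143 = 3;  t_144 = 1;  t_145 = 2;  t_146 = 4;  t_147 = 2;  t_148 = 4
  t_149 = 2;  t_150 = 0;  t_151 = 6;  t_152 = 4;  t_153 = 5;  t_154 = 1
  t_155 = 4;  t_156 = 5;  t_157 = 3;  t_158 = 1;  t_159 = 6;  t_160 = 0
  t_161 = 5;  t_162 = 5;  t_163 = 5;  t_164 = 1;  t_165 = 2;  t_166 = 5
  t_167 = 2;  t_168 = 5;  t_169 = 5;  t_170 = 6;  t_171 = 5;  t_172 = 1
  t_173 = 3;  t_174 = 3;  t_175 = 1;  t_176 = 5;  t_177 = 5;  t_178 = 5
  t_179 = 1;  t_180 = 5;  t_181 = 0;  t_182 = 0;  t_183 = 3;  t_184 = 1
  t_185 = 3;  t_186 = 4;  t_187 = 3;  t_188 = 0;  t_189 = 1;  t_190 = 6
  t_191 = 3;  t_192 = 2;  t_193 = 0;  t_194 = 5;  t_195 = 4;  t_196 = 0
  t_197 = 0;  t_198 = 3;  t_199 = 4;  t_200 = 2;  t_201 = 0;  t_202 = 3
  t_203 = 5;  t_204 = 2;  t_205 = 1;  t_206 = 6;  t_207 = 4;  t_208 = 1
  t_209 = 5;  t_210 = 4;  t_211 = 6;  t_212 = 5;  t_213 = 5;  t_214 = 6
  t_215 = 3;  t_216 = 0;  t_217 = 3;  t_218 = 1;  t_219 = 5;  t_220 = 5
  t_221 = 3;  t_222 = 2;  t_223 = 4;  t_224 = 6;  t_225 = 5;  t_226 = 5
  t_227 = 4;  t_228 = 4;  t_229 = 6;  t_230 = 2;  t_231 = 6;  t_232 = 0
  t_233 = 1;  t_234 = 4;  t_235 = 4;  t_236 = 3;  t_237 = 5;  t_238 = 4
  t_239 = 0;  t_240 = 5;  t_241 = 6;  t_242 = 2;  t_243 = 2;  t_244 = 6
  t_245 = 0;  t_246 = 6;  t_247 = 0;  t_248 = 2;  t_249 = 3;  t_250 = 4
  t_251 = 1;  t_252 = 1;  t_253 = 3;  t_254 = 0;  t_255 = 6;  t_256 = 2
  t_257 = 6;  t_258 = 3;  t_259 = 5;  t_260 = 1;  t_261 = 3;  t_262 = 0
  t_263 = 4;  t_264 = 1;  t_265 = 6;  t_266 = 1;  t_267 = 2;  t_268 = 1
  t_269 = 1;  t_270 = 4;  t_271 = 0;  t_272 = 2;  t_273 = 4;  t_274 = 6
  t_275 = 3;  t_276 = 4;  t_277 = 4;  t_278 = 2;  t_279 = 3;  t_280 = 2
  t_281 = 4;  t_282 = 4;  t_283 = 4;  t_284 = 5;  t_285 = 2;  t_286 = 1
  t_287 = 6;  t_288 = 0;  t_289 = 3;  t_290 = 3;  t_291 = 2;  t_292 = 2
  t_293 = 2;  t_294 = 4;  t_295 = 1;  t_296 = 0;  t_297 = 5;  t_298 = 1
  t_299 = 6;  t_300 = 2;  t_301 = 0;  t_302 = 0;  t_303 = 1;  t_304 = 4
  t_305 = 6;  t_306 = 5;  t_307 = 1;  t_308 = 3;  t_309 = 0;  t_310 = 6
  t_311 = 0;  t_312 = 0;  t_313 = 2;  t_314 = 4;  t_315 = 6;  t_316 = 5
  t_317 = 3;  t_318 = 5;  t_319 = 3;  t_320 = 5;  t_321 = 0;  t_322 = 1
  t_323 = 3;  t_324 = 2;  t_325 = 6;  t_326 = 3;  t_327 = 2;  t_328 = 4
  t_329 = 6;  t_330 = 1;  t_331 = 0;  t_332 = 2;  t_333 = 2;  t_334 = 2
  t_335 = 6;  t_336 = 5;  t_337 = 2;  t_338 = 5;  t_339 = 2;  t_340 = 2
  t_341 = 1;  t_342 = 2
t_343 = 3·2 + 2·1 + 0·2 + 2·2 + 3·5 = 6
t_344 = 3·6 + 2·2 + 0·1 + 2·2 + 3·2 = 4

4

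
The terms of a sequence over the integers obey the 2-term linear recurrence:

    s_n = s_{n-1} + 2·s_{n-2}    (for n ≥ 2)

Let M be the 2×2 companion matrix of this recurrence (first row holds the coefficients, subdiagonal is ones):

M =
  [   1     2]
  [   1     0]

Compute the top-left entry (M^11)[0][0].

(M^11)[0][0] is the top entry after applying M 11 times to the unit state (1, 0). Equivalently it is h_{12} for the auxiliary sequence (h_n) obeying the same recurrence with h_1 = 1 and h_i = 0 for 0 ≤ i < 1:
h_2 = 1·1 + 2·0 = 1
h_3 = 1·1 + 2·1 = 3
h_4 = 1·3 + 2·1 = 5
h_5 = 1·5 + 2·3 = 11
h_6 = 1·11 + 2·5 = 21
h_7 = 1·21 + 2·11 = 43
h_8 = 1·43 + 2·21 = 85
h_9 = 1·85 + 2·43 = 171
h_10 = 1·171 + 2·85 = 341
h_11 = 1·341 + 2·171 = 683
h_12 = 1·683 + 2·341 = 1365

1365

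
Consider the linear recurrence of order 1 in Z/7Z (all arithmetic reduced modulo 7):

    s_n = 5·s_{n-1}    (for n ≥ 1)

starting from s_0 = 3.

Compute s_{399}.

s_1 = 5·3 = 1
s_2 = 5·1 = 5
s_3 = 5·5 = 4
s_4 = 5·4 = 6
s_5 = 5·6 = 2
s_6 = 5·2 = 3
(s_6) = (3) = (s_0), so the sequence has period 6.
399 ≡ 3 (mod 6), hence s_399 = s_3 = 4.

4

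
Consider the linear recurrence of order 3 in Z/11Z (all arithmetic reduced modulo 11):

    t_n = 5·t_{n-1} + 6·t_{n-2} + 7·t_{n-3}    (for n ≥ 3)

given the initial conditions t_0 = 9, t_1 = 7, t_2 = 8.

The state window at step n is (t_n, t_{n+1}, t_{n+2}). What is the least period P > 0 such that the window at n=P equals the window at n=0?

1330

n=0: window = (9, 7, 8)
n=1: window = (7, 8, 2)
n=2: window = (8, 2, 8)
n=3: window = (2, 8, 9)
n=4: window = (8, 9, 8)
n=5: window = (9, 8, 7)
n=6: window = (8, 7, 3)
n=7: window = (7, 3, 3)
n=8: window = (3, 3, 5)
n=9: window = (3, 5, 9)
n=10: window = (5, 9, 8)
n=11: window = (9, 8, 8)
n=12: window = (8, 8, 8)
n=13: window = (8, 8, 1)
n=14: window = (8, 1, 10)
n=15: window = (1, 10, 2)
n=16: window = (10, 2, 0)
n=17: window = (2, 0, 5)
n=18: window = (0, 5, 6)
n=19: window = (5, 6, 5)
n=20: window = (6, 5, 8)
n=21: window = (5, 8, 2)
n=22: window = (8, 2, 5)
n=23: window = (2, 5, 5)
n=24: window = (5, 5, 3)
n=25: window = (5, 3, 3)
n=26: window = (3, 3, 2)
n=27: window = (3, 2, 5)
n=28: window = (2, 5, 3)
n=29: window = (5, 3, 4)
n=30: window = (3, 4, 7)
n=31: window = (4, 7, 3)
n=32: window = (7, 3, 8)
n=33: window = (3, 8, 8)
n=34: window = (8, 8, 10)
n=35: window = (8, 10, 0)
n=36: window = (10, 0, 6)
n=37: window = (0, 6, 1)
n=38: window = (6, 1, 8)
n=39: window = (1, 8, 0)
n=40: window = (8, 0, 0)
…
n=1328: window = (0, 1, 9)
n=1329: window = (1, 9, 7)
n=1330: window = (9, 7, 8)
window at n=1330 equals window at n=0 → period = 1330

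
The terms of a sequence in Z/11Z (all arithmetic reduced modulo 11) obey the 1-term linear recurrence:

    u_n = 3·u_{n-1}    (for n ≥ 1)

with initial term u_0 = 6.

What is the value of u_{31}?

7

u_1 = 3·6 = 7
u_2 = 3·7 = 10
u_3 = 3·10 = 8
u_4 = 3·8 = 2
u_5 = 3·2 = 6
(u_5) = (6) = (u_0), so the sequence has period 5.
31 ≡ 1 (mod 5), hence u_31 = u_1 = 7.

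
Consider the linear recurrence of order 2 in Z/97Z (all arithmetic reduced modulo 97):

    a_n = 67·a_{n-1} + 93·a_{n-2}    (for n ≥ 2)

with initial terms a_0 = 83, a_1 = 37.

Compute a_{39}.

12

a_2 = 67·37 + 93·83 = 13
a_3 = 67·13 + 93·37 = 44
a_4 = 67·44 + 93·13 = 83
a_5 = 67·83 + 93·44 = 50
a_6 = 67·50 + 93·83 = 11
a_7 = 67·11 + 93·50 = 52
a_8 = 67·52 + 93·11 = 45
a_9 = 67·45 + 93·52 = 91
a_10 = 67·91 + 93·45 = 0
a_11 = 67·0 + 93·91 = 24
a_12 = 67·24 + 93·0 = 56
a_13 = 67·56 + 93·24 = 67
a_14 = 67·67 + 93·56 = 94
a_15 = 67·94 + 93·67 = 16
a_16 = 67·16 + 93·94 = 17
a_17 = 67·17 + 93·16 = 8
a_18 = 67·8 + 93·17 = 80
a_19 = 67·80 + 93·8 = 90
a_20 = 67·90 + 93·80 = 84
a_21 = 67·84 + 93·90 = 30
a_22 = 67·30 + 93·84 = 25
a_23 = 67·25 + 93·30 = 3
a_24 = 67·3 + 93·25 = 4
a_25 = 67·4 + 93·3 = 62
a_26 = 67·62 + 93·4 = 64
a_27 = 67·64 + 93·62 = 63
a_28 = 67·63 + 93·64 = 85
a_29 = 67·85 + 93·63 = 11
a_30 = 67·11 + 93·85 = 9
a_31 = 67·9 + 93·11 = 74
a_32 = 67·74 + 93·9 = 72
a_33 = 67·72 + 93·74 = 66
a_34 = 67·66 + 93·72 = 60
a_35 = 67·60 + 93·66 = 70
a_36 = 67·70 + 93·60 = 85
a_37 = 67·85 + 93·70 = 80
a_38 = 67·80 + 93·85 = 73
a_39 = 67·73 + 93·80 = 12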